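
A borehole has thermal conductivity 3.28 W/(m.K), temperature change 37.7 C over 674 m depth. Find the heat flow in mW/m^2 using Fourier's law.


q = k * dT / dz * 1000
= 3.28 * 37.7 / 674 * 1000
= 0.183466 * 1000
= 183.4659 mW/m^2

183.4659


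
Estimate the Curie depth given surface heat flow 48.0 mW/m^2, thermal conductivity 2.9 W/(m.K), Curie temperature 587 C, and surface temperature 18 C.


T_Curie - T_surf = 587 - 18 = 569 C
Convert q to W/m^2: 48.0 mW/m^2 = 0.048 W/m^2
d = 569 * 2.9 / 0.048 = 34377.08 m

34377.08


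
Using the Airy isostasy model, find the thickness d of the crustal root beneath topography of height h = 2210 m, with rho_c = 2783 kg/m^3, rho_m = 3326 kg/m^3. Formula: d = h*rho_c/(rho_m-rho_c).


rho_m - rho_c = 3326 - 2783 = 543
d = 2210 * 2783 / 543
= 6150430 / 543
= 11326.76 m

11326.76


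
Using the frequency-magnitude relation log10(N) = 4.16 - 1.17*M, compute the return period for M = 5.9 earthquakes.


log10(N) = 4.16 - 1.17*5.9 = -2.743
N = 10^-2.743 = 0.001807
T = 1/N = 1/0.001807 = 553.3501 years

553.3501


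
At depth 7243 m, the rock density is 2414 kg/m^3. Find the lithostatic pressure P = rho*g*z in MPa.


P = rho * g * z / 1e6
= 2414 * 9.81 * 7243 / 1e6
= 171523945.62 / 1e6
= 171.5239 MPa

171.5239


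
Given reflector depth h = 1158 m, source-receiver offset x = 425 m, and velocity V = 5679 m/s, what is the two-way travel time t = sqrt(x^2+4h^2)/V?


x^2 + 4h^2 = 425^2 + 4*1158^2 = 180625 + 5363856 = 5544481
sqrt(5544481) = 2354.6722
t = 2354.6722 / 5679 = 0.4146 s

0.4146


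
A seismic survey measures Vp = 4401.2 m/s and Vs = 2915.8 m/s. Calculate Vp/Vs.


Vp/Vs = 4401.2 / 2915.8
= 1.5094

1.5094


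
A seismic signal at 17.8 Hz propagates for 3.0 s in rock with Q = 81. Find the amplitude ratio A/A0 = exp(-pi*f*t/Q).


pi*f*t/Q = pi*17.8*3.0/81 = 2.071124
A/A0 = exp(-2.071124) = 0.126044

0.126044


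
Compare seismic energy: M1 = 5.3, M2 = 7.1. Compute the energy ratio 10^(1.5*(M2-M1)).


M2 - M1 = 7.1 - 5.3 = 1.8
1.5 * 1.8 = 2.7
ratio = 10^2.7 = 501.19

501.19


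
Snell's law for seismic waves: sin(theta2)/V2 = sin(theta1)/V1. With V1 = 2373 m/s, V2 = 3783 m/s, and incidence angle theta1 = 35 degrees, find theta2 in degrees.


sin(theta1) = sin(35 deg) = 0.573576
sin(theta2) = V2/V1 * sin(theta1) = 3783/2373 * 0.573576 = 0.914387
theta2 = arcsin(0.914387) = 66.1188 degrees

66.1188


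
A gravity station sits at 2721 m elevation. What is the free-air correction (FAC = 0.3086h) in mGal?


FAC = 0.3086 * h
= 0.3086 * 2721
= 839.7006 mGal

839.7006


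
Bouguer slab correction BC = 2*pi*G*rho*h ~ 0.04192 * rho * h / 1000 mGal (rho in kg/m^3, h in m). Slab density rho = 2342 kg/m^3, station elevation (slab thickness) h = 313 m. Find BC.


BC = 0.04192 * rho * h / 1000
= 0.04192 * 2342 * 313 / 1000
= 30.7293 mGal

30.7293


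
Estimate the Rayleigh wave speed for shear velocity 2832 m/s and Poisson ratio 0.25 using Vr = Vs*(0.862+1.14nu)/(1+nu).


Numerator factor = 0.862 + 1.14*0.25 = 1.147
Denominator = 1 + 0.25 = 1.25
Vr = 2832 * 1.147 / 1.25 = 2598.64 m/s

2598.64


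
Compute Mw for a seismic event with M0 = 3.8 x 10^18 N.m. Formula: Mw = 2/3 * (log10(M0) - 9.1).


log10(M0) = log10(3.8 x 10^18) = 18.5798
Mw = 2/3 * (18.5798 - 9.1)
= 2/3 * 9.4798
= 6.32

6.32


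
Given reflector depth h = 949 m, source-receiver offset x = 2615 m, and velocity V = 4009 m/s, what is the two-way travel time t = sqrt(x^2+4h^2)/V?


x^2 + 4h^2 = 2615^2 + 4*949^2 = 6838225 + 3602404 = 10440629
sqrt(10440629) = 3231.1962
t = 3231.1962 / 4009 = 0.806 s

0.806


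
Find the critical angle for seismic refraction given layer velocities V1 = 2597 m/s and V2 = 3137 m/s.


V1/V2 = 2597/3137 = 0.827861
theta_c = arcsin(0.827861) = 55.8796 degrees

55.8796


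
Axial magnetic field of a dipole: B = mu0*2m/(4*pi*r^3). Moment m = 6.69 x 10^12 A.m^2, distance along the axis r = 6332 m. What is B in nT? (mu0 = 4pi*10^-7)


m = 6.69 x 10^12 = 6690000000000 A.m^2
2m = 13380000000000 A.m^2
r^3 = 6332^3 = 253876626368
B = (4pi*10^-7) * 13380000000000 / (4*pi * 253876626368) * 1e9
= 16813803.882013 / 3190307777263.48 * 1e9
= 5270.2764 nT

5270.2764


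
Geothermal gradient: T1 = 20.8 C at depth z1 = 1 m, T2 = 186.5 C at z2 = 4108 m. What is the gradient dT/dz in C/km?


dT = 186.5 - 20.8 = 165.7 C
dz = 4108 - 1 = 4107 m
gradient = dT/dz * 1000 = 165.7/4107 * 1000 = 40.3458 C/km

40.3458


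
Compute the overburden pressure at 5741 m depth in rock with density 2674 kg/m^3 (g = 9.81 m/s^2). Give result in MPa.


P = rho * g * z / 1e6
= 2674 * 9.81 * 5741 / 1e6
= 150597567.54 / 1e6
= 150.5976 MPa

150.5976


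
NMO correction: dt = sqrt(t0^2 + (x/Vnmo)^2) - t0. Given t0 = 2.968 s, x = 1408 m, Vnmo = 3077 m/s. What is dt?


x/Vnmo = 1408/3077 = 0.457589
(x/Vnmo)^2 = 0.209387
t0^2 = 8.809024
sqrt(8.809024 + 0.209387) = 3.003067
dt = 3.003067 - 2.968 = 0.035067

0.035067


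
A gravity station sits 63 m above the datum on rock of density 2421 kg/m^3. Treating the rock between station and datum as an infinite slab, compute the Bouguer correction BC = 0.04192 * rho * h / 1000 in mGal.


BC = 0.04192 * rho * h / 1000
= 0.04192 * 2421 * 63 / 1000
= 6.3938 mGal

6.3938


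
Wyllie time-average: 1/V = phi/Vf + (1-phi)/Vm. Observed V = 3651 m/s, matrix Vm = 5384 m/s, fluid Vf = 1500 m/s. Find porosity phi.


1/V - 1/Vm = 1/3651 - 1/5384 = 8.816e-05
1/Vf - 1/Vm = 1/1500 - 1/5384 = 0.00048093
phi = 8.816e-05 / 0.00048093 = 0.1833

0.1833


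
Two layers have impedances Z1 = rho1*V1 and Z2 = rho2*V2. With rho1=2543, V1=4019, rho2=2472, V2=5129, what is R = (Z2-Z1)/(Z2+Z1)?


Z1 = 2543 * 4019 = 10220317
Z2 = 2472 * 5129 = 12678888
R = (12678888 - 10220317) / (12678888 + 10220317) = 2458571 / 22899205 = 0.1074

0.1074


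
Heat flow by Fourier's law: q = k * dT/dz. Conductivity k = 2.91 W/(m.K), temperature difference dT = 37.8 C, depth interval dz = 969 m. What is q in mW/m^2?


q = k * dT / dz * 1000
= 2.91 * 37.8 / 969 * 1000
= 0.113517 * 1000
= 113.517 mW/m^2

113.517


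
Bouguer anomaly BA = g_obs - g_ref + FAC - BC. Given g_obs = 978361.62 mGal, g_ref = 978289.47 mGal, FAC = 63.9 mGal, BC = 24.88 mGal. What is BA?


BA = g_obs - g_ref + FAC - BC
= 978361.62 - 978289.47 + 63.9 - 24.88
= 111.17 mGal

111.17


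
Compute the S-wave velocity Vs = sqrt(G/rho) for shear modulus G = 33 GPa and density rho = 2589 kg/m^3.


Convert G to Pa: G = 33e9 Pa
Compute G/rho = 33e9 / 2589 = 12746234.0672
Vs = sqrt(12746234.0672) = 3570.19 m/s

3570.19


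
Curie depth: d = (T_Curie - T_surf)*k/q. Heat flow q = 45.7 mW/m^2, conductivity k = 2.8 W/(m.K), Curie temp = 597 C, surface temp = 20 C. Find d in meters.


T_Curie - T_surf = 597 - 20 = 577 C
Convert q to W/m^2: 45.7 mW/m^2 = 0.0457 W/m^2
d = 577 * 2.8 / 0.0457 = 35352.3 m

35352.3


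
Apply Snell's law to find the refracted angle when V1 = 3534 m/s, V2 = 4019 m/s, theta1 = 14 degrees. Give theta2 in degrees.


sin(theta1) = sin(14 deg) = 0.241922
sin(theta2) = V2/V1 * sin(theta1) = 4019/3534 * 0.241922 = 0.275123
theta2 = arcsin(0.275123) = 15.9693 degrees

15.9693


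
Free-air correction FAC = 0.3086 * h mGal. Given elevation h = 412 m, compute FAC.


FAC = 0.3086 * h
= 0.3086 * 412
= 127.1432 mGal

127.1432


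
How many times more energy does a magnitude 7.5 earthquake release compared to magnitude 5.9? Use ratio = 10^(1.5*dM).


M2 - M1 = 7.5 - 5.9 = 1.6
1.5 * 1.6 = 2.4
ratio = 10^2.4 = 251.19

251.19


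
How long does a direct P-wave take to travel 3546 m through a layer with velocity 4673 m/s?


t = x / V
= 3546 / 4673
= 0.7588 s

0.7588


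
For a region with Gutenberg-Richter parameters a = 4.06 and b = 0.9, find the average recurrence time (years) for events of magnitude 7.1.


log10(N) = 4.06 - 0.9*7.1 = -2.33
N = 10^-2.33 = 0.004677
T = 1/N = 1/0.004677 = 213.7962 years

213.7962


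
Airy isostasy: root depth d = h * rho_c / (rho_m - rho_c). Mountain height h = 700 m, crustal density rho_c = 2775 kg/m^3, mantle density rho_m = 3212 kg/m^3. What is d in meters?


rho_m - rho_c = 3212 - 2775 = 437
d = 700 * 2775 / 437
= 1942500 / 437
= 4445.08 m

4445.08


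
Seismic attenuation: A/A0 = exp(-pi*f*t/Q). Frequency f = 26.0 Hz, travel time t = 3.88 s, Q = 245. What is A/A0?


pi*f*t/Q = pi*26.0*3.88/245 = 1.293567
A/A0 = exp(-1.293567) = 0.274291

0.274291


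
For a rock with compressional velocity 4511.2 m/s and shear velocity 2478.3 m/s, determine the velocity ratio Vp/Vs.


Vp/Vs = 4511.2 / 2478.3
= 1.8203

1.8203


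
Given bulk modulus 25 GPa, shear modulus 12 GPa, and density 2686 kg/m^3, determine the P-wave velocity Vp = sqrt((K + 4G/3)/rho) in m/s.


First compute the effective modulus:
K + 4G/3 = 25e9 + 4*12e9/3 = 41000000000.0 Pa
Then divide by density:
41000000000.0 / 2686 = 15264333.5815 Pa/(kg/m^3)
Take the square root:
Vp = sqrt(15264333.5815) = 3906.96 m/s

3906.96


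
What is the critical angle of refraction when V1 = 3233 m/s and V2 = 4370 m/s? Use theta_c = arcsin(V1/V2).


V1/V2 = 3233/4370 = 0.739817
theta_c = arcsin(0.739817) = 47.7158 degrees

47.7158


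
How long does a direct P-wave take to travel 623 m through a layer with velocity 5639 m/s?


t = x / V
= 623 / 5639
= 0.1105 s

0.1105


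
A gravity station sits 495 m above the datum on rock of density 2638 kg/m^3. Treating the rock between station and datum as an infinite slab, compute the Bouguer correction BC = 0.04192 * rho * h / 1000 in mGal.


BC = 0.04192 * rho * h / 1000
= 0.04192 * 2638 * 495 / 1000
= 54.7396 mGal

54.7396


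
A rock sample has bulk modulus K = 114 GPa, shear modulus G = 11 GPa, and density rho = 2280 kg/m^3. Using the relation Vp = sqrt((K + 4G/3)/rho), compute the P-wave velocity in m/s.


First compute the effective modulus:
K + 4G/3 = 114e9 + 4*11e9/3 = 128666666666.67 Pa
Then divide by density:
128666666666.67 / 2280 = 56432748.538 Pa/(kg/m^3)
Take the square root:
Vp = sqrt(56432748.538) = 7512.17 m/s

7512.17


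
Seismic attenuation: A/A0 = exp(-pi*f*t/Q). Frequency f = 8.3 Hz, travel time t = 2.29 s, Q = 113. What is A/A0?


pi*f*t/Q = pi*8.3*2.29/113 = 0.528427
A/A0 = exp(-0.528427) = 0.589532

0.589532


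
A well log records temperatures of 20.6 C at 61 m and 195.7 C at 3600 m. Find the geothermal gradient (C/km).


dT = 195.7 - 20.6 = 175.1 C
dz = 3600 - 61 = 3539 m
gradient = dT/dz * 1000 = 175.1/3539 * 1000 = 49.4773 C/km

49.4773


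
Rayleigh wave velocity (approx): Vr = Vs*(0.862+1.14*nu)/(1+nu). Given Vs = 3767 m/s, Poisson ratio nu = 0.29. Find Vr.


Numerator factor = 0.862 + 1.14*0.29 = 1.1926
Denominator = 1 + 0.29 = 1.29
Vr = 3767 * 1.1926 / 1.29 = 3482.58 m/s

3482.58


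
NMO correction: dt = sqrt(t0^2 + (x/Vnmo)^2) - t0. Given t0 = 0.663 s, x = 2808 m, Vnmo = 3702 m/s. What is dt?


x/Vnmo = 2808/3702 = 0.758509
(x/Vnmo)^2 = 0.575336
t0^2 = 0.439569
sqrt(0.439569 + 0.575336) = 1.007425
dt = 1.007425 - 0.663 = 0.344425

0.344425


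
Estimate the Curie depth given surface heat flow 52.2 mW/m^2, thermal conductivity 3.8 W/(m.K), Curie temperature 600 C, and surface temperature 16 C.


T_Curie - T_surf = 600 - 16 = 584 C
Convert q to W/m^2: 52.2 mW/m^2 = 0.0522 W/m^2
d = 584 * 3.8 / 0.0522 = 42513.41 m

42513.41


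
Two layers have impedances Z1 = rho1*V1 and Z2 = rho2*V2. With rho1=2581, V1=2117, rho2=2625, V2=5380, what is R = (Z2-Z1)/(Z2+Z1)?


Z1 = 2581 * 2117 = 5463977
Z2 = 2625 * 5380 = 14122500
R = (14122500 - 5463977) / (14122500 + 5463977) = 8658523 / 19586477 = 0.4421

0.4421


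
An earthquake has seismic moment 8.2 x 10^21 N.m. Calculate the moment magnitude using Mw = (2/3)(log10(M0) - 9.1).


log10(M0) = log10(8.2 x 10^21) = 21.9138
Mw = 2/3 * (21.9138 - 9.1)
= 2/3 * 12.8138
= 8.54

8.54


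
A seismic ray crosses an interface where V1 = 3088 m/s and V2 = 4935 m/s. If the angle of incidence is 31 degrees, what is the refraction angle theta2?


sin(theta1) = sin(31 deg) = 0.515038
sin(theta2) = V2/V1 * sin(theta1) = 4935/3088 * 0.515038 = 0.823094
theta2 = arcsin(0.823094) = 55.3957 degrees

55.3957


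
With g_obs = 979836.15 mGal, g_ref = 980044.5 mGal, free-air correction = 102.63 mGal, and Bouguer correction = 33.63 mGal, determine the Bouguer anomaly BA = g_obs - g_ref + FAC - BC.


BA = g_obs - g_ref + FAC - BC
= 979836.15 - 980044.5 + 102.63 - 33.63
= -139.35 mGal

-139.35


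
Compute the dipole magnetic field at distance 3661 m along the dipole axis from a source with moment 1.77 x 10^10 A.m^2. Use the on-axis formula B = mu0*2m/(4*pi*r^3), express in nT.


m = 1.77 x 10^10 = 17700000000 A.m^2
2m = 35400000000 A.m^2
r^3 = 3661^3 = 49068093781
B = (4pi*10^-7) * 35400000000 / (4*pi * 49068093781) * 1e9
= 44484.951975 / 616607851792.18 * 1e9
= 72.1446 nT

72.1446


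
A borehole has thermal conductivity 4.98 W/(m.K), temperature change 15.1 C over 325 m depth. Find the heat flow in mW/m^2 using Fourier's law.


q = k * dT / dz * 1000
= 4.98 * 15.1 / 325 * 1000
= 0.231378 * 1000
= 231.3785 mW/m^2

231.3785


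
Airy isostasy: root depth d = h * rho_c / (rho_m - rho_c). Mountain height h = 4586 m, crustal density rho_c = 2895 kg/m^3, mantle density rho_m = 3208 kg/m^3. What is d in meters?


rho_m - rho_c = 3208 - 2895 = 313
d = 4586 * 2895 / 313
= 13276470 / 313
= 42416.84 m

42416.84


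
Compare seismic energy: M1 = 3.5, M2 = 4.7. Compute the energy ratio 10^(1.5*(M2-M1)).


M2 - M1 = 4.7 - 3.5 = 1.2
1.5 * 1.2 = 1.8
ratio = 10^1.8 = 63.1

63.1


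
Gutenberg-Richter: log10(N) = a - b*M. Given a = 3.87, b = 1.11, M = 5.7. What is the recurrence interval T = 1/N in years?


log10(N) = 3.87 - 1.11*5.7 = -2.457
N = 10^-2.457 = 0.003491
T = 1/N = 1/0.003491 = 286.4178 years

286.4178


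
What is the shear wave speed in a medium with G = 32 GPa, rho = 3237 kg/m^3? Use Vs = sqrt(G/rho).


Convert G to Pa: G = 32e9 Pa
Compute G/rho = 32e9 / 3237 = 9885696.6327
Vs = sqrt(9885696.6327) = 3144.15 m/s

3144.15


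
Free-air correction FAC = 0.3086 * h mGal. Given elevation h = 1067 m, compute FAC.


FAC = 0.3086 * h
= 0.3086 * 1067
= 329.2762 mGal

329.2762


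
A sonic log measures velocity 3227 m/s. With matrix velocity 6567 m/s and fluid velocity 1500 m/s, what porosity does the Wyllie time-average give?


1/V - 1/Vm = 1/3227 - 1/6567 = 0.00015761
1/Vf - 1/Vm = 1/1500 - 1/6567 = 0.00051439
phi = 0.00015761 / 0.00051439 = 0.3064

0.3064


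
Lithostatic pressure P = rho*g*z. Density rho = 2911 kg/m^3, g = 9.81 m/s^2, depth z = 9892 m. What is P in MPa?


P = rho * g * z / 1e6
= 2911 * 9.81 * 9892 / 1e6
= 282484953.72 / 1e6
= 282.485 MPa

282.485


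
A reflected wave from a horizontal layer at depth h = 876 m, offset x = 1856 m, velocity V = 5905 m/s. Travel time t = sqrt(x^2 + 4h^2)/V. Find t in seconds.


x^2 + 4h^2 = 1856^2 + 4*876^2 = 3444736 + 3069504 = 6514240
sqrt(6514240) = 2552.3009
t = 2552.3009 / 5905 = 0.4322 s

0.4322


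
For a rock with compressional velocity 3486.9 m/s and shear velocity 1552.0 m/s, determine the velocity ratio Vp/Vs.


Vp/Vs = 3486.9 / 1552.0
= 2.2467

2.2467


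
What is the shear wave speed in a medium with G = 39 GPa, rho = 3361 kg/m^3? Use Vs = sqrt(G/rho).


Convert G to Pa: G = 39e9 Pa
Compute G/rho = 39e9 / 3361 = 11603689.3782
Vs = sqrt(11603689.3782) = 3406.42 m/s

3406.42


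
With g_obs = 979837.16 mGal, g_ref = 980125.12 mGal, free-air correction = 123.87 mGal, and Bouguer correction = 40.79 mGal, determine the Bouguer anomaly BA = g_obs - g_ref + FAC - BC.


BA = g_obs - g_ref + FAC - BC
= 979837.16 - 980125.12 + 123.87 - 40.79
= -204.88 mGal

-204.88


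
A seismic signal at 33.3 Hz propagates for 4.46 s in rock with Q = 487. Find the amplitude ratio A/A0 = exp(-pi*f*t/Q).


pi*f*t/Q = pi*33.3*4.46/487 = 0.958076
A/A0 = exp(-0.958076) = 0.38363

0.38363


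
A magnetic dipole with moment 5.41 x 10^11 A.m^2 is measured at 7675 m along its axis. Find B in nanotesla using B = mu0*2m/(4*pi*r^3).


m = 5.41 x 10^11 = 541000000000 A.m^2
2m = 1082000000000 A.m^2
r^3 = 7675^3 = 452100671875
B = (4pi*10^-7) * 1082000000000 / (4*pi * 452100671875) * 1e9
= 1359681.300474 / 5681264597782.04 * 1e9
= 239.3272 nT

239.3272


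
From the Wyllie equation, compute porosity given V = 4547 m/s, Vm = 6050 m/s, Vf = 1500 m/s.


1/V - 1/Vm = 1/4547 - 1/6050 = 5.464e-05
1/Vf - 1/Vm = 1/1500 - 1/6050 = 0.00050138
phi = 5.464e-05 / 0.00050138 = 0.109

0.109


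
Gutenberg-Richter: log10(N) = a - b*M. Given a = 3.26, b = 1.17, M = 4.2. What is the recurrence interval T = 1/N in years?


log10(N) = 3.26 - 1.17*4.2 = -1.654
N = 10^-1.654 = 0.022182
T = 1/N = 1/0.022182 = 45.0817 years

45.0817


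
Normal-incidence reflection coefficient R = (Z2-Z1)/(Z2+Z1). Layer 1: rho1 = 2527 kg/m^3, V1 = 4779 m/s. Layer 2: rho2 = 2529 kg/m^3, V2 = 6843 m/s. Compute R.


Z1 = 2527 * 4779 = 12076533
Z2 = 2529 * 6843 = 17305947
R = (17305947 - 12076533) / (17305947 + 12076533) = 5229414 / 29382480 = 0.178

0.178


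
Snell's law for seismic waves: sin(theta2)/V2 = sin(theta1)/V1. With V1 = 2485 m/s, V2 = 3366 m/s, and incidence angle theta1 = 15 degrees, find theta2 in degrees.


sin(theta1) = sin(15 deg) = 0.258819
sin(theta2) = V2/V1 * sin(theta1) = 3366/2485 * 0.258819 = 0.350577
theta2 = arcsin(0.350577) = 20.5226 degrees

20.5226


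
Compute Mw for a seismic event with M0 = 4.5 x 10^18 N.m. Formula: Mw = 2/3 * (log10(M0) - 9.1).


log10(M0) = log10(4.5 x 10^18) = 18.6532
Mw = 2/3 * (18.6532 - 9.1)
= 2/3 * 9.5532
= 6.37

6.37


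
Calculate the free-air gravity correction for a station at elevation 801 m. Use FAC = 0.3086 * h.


FAC = 0.3086 * h
= 0.3086 * 801
= 247.1886 mGal

247.1886


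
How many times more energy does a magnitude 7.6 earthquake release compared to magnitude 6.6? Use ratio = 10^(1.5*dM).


M2 - M1 = 7.6 - 6.6 = 1.0
1.5 * 1.0 = 1.5
ratio = 10^1.5 = 31.62

31.62


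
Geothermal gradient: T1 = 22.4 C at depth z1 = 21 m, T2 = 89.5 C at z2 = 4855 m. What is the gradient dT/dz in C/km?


dT = 89.5 - 22.4 = 67.1 C
dz = 4855 - 21 = 4834 m
gradient = dT/dz * 1000 = 67.1/4834 * 1000 = 13.8808 C/km

13.8808


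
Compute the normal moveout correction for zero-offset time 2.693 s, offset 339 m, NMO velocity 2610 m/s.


x/Vnmo = 339/2610 = 0.129885
(x/Vnmo)^2 = 0.01687
t0^2 = 7.252249
sqrt(7.252249 + 0.01687) = 2.69613
dt = 2.69613 - 2.693 = 0.00313

0.00313


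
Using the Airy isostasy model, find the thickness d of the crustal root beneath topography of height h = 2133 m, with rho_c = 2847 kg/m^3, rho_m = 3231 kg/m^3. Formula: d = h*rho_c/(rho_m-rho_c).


rho_m - rho_c = 3231 - 2847 = 384
d = 2133 * 2847 / 384
= 6072651 / 384
= 15814.2 m

15814.2


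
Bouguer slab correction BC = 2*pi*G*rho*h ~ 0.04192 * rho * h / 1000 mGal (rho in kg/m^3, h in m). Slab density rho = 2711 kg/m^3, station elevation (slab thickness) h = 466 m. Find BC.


BC = 0.04192 * rho * h / 1000
= 0.04192 * 2711 * 466 / 1000
= 52.9586 mGal

52.9586


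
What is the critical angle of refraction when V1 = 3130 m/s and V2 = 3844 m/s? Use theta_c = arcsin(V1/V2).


V1/V2 = 3130/3844 = 0.814256
theta_c = arcsin(0.814256) = 54.5139 degrees

54.5139


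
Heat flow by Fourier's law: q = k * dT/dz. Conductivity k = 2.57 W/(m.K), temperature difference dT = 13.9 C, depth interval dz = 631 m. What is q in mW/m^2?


q = k * dT / dz * 1000
= 2.57 * 13.9 / 631 * 1000
= 0.056613 * 1000
= 56.6133 mW/m^2

56.6133


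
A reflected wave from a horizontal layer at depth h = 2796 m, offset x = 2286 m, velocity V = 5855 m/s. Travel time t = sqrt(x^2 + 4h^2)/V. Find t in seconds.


x^2 + 4h^2 = 2286^2 + 4*2796^2 = 5225796 + 31270464 = 36496260
sqrt(36496260) = 6041.2135
t = 6041.2135 / 5855 = 1.0318 s

1.0318


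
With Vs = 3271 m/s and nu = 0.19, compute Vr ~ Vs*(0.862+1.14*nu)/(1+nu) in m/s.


Numerator factor = 0.862 + 1.14*0.19 = 1.0786
Denominator = 1 + 0.19 = 1.19
Vr = 3271 * 1.0786 / 1.19 = 2964.79 m/s

2964.79


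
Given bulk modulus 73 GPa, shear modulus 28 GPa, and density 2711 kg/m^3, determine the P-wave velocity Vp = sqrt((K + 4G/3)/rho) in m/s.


First compute the effective modulus:
K + 4G/3 = 73e9 + 4*28e9/3 = 110333333333.33 Pa
Then divide by density:
110333333333.33 / 2711 = 40698389.2782 Pa/(kg/m^3)
Take the square root:
Vp = sqrt(40698389.2782) = 6379.53 m/s

6379.53


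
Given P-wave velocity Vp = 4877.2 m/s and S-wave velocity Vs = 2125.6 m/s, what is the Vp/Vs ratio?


Vp/Vs = 4877.2 / 2125.6
= 2.2945

2.2945


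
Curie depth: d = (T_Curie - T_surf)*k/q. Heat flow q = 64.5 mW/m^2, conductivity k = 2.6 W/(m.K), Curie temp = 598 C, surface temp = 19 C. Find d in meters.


T_Curie - T_surf = 598 - 19 = 579 C
Convert q to W/m^2: 64.5 mW/m^2 = 0.0645 W/m^2
d = 579 * 2.6 / 0.0645 = 23339.53 m

23339.53


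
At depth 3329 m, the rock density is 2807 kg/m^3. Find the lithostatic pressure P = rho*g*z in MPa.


P = rho * g * z / 1e6
= 2807 * 9.81 * 3329 / 1e6
= 91669574.43 / 1e6
= 91.6696 MPa

91.6696


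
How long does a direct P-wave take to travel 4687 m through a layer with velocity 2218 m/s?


t = x / V
= 4687 / 2218
= 2.1132 s

2.1132


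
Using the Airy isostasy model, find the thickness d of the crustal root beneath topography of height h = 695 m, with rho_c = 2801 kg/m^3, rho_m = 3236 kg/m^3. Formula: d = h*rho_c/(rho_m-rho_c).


rho_m - rho_c = 3236 - 2801 = 435
d = 695 * 2801 / 435
= 1946695 / 435
= 4475.16 m

4475.16


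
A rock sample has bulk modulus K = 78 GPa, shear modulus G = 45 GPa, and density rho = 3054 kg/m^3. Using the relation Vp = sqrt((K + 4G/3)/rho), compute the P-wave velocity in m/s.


First compute the effective modulus:
K + 4G/3 = 78e9 + 4*45e9/3 = 138000000000.0 Pa
Then divide by density:
138000000000.0 / 3054 = 45186640.4715 Pa/(kg/m^3)
Take the square root:
Vp = sqrt(45186640.4715) = 6722.1 m/s

6722.1


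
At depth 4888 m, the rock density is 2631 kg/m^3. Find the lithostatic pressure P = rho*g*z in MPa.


P = rho * g * z / 1e6
= 2631 * 9.81 * 4888 / 1e6
= 126159817.68 / 1e6
= 126.1598 MPa

126.1598


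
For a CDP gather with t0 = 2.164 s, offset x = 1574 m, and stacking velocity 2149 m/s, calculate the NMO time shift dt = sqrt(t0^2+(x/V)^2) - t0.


x/Vnmo = 1574/2149 = 0.732434
(x/Vnmo)^2 = 0.536459
t0^2 = 4.682896
sqrt(4.682896 + 0.536459) = 2.284591
dt = 2.284591 - 2.164 = 0.120591

0.120591


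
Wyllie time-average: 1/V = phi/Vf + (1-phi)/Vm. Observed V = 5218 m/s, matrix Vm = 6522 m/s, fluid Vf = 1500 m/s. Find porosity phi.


1/V - 1/Vm = 1/5218 - 1/6522 = 3.832e-05
1/Vf - 1/Vm = 1/1500 - 1/6522 = 0.00051334
phi = 3.832e-05 / 0.00051334 = 0.0746

0.0746


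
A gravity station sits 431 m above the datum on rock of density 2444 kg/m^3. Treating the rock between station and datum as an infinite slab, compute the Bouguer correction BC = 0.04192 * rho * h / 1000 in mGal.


BC = 0.04192 * rho * h / 1000
= 0.04192 * 2444 * 431 / 1000
= 44.157 mGal

44.157


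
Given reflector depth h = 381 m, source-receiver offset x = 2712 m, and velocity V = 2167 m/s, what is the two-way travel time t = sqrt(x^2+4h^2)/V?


x^2 + 4h^2 = 2712^2 + 4*381^2 = 7354944 + 580644 = 7935588
sqrt(7935588) = 2817.0176
t = 2817.0176 / 2167 = 1.3 s

1.3


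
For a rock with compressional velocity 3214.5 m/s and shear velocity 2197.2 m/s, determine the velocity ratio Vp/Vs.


Vp/Vs = 3214.5 / 2197.2
= 1.463

1.463


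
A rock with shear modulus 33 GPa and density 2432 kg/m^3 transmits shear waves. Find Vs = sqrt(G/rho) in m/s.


Convert G to Pa: G = 33e9 Pa
Compute G/rho = 33e9 / 2432 = 13569078.9474
Vs = sqrt(13569078.9474) = 3683.62 m/s

3683.62


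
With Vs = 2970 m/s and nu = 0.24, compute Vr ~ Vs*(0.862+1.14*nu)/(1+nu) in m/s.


Numerator factor = 0.862 + 1.14*0.24 = 1.1356
Denominator = 1 + 0.24 = 1.24
Vr = 2970 * 1.1356 / 1.24 = 2719.95 m/s

2719.95


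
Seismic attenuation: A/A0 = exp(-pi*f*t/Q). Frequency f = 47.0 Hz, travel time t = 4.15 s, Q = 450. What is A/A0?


pi*f*t/Q = pi*47.0*4.15/450 = 1.361706
A/A0 = exp(-1.361706) = 0.256223

0.256223


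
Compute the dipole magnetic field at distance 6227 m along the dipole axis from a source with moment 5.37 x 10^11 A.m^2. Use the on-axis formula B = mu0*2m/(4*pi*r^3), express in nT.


m = 5.37 x 10^11 = 537000000000 A.m^2
2m = 1074000000000 A.m^2
r^3 = 6227^3 = 241455219083
B = (4pi*10^-7) * 1074000000000 / (4*pi * 241455219083) * 1e9
= 1349628.203982 / 3034215769768.27 * 1e9
= 444.803 nT

444.803


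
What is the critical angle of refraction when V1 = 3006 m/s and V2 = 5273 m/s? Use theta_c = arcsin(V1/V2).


V1/V2 = 3006/5273 = 0.570074
theta_c = arcsin(0.570074) = 34.7554 degrees

34.7554


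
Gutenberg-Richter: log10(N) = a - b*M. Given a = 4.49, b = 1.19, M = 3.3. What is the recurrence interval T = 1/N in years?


log10(N) = 4.49 - 1.19*3.3 = 0.563
N = 10^0.563 = 3.655948
T = 1/N = 1/3.655948 = 0.2735 years

0.2735


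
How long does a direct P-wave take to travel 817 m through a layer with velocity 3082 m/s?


t = x / V
= 817 / 3082
= 0.2651 s

0.2651


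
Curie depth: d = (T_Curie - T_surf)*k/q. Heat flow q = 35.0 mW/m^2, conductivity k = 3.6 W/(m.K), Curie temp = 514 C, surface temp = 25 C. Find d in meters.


T_Curie - T_surf = 514 - 25 = 489 C
Convert q to W/m^2: 35.0 mW/m^2 = 0.035 W/m^2
d = 489 * 3.6 / 0.035 = 50297.14 m

50297.14


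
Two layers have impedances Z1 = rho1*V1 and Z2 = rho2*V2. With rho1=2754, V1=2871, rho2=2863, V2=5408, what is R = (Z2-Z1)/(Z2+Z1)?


Z1 = 2754 * 2871 = 7906734
Z2 = 2863 * 5408 = 15483104
R = (15483104 - 7906734) / (15483104 + 7906734) = 7576370 / 23389838 = 0.3239

0.3239


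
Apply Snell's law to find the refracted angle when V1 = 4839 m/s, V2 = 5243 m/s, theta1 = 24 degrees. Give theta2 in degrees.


sin(theta1) = sin(24 deg) = 0.406737
sin(theta2) = V2/V1 * sin(theta1) = 5243/4839 * 0.406737 = 0.440694
theta2 = arcsin(0.440694) = 26.1482 degrees

26.1482


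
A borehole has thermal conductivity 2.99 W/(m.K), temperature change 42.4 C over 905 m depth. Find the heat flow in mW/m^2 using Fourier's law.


q = k * dT / dz * 1000
= 2.99 * 42.4 / 905 * 1000
= 0.140084 * 1000
= 140.084 mW/m^2

140.084


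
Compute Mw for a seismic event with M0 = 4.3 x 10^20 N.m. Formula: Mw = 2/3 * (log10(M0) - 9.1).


log10(M0) = log10(4.3 x 10^20) = 20.6335
Mw = 2/3 * (20.6335 - 9.1)
= 2/3 * 11.5335
= 7.69

7.69


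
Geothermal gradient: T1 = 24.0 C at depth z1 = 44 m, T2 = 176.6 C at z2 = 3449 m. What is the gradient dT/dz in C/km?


dT = 176.6 - 24.0 = 152.6 C
dz = 3449 - 44 = 3405 m
gradient = dT/dz * 1000 = 152.6/3405 * 1000 = 44.8164 C/km

44.8164


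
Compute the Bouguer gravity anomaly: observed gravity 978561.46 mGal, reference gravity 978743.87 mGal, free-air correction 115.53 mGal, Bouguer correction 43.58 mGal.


BA = g_obs - g_ref + FAC - BC
= 978561.46 - 978743.87 + 115.53 - 43.58
= -110.46 mGal

-110.46


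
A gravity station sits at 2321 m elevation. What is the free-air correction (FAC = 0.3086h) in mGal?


FAC = 0.3086 * h
= 0.3086 * 2321
= 716.2606 mGal

716.2606


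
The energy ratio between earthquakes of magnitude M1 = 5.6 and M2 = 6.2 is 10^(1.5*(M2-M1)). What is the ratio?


M2 - M1 = 6.2 - 5.6 = 0.6
1.5 * 0.6 = 0.9
ratio = 10^0.9 = 7.94

7.94


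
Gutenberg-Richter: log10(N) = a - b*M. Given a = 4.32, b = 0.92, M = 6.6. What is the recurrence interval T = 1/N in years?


log10(N) = 4.32 - 0.92*6.6 = -1.752
N = 10^-1.752 = 0.017701
T = 1/N = 1/0.017701 = 56.4937 years

56.4937


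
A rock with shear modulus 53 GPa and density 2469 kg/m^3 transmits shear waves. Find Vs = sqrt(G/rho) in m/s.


Convert G to Pa: G = 53e9 Pa
Compute G/rho = 53e9 / 2469 = 21466180.6399
Vs = sqrt(21466180.6399) = 4633.16 m/s

4633.16


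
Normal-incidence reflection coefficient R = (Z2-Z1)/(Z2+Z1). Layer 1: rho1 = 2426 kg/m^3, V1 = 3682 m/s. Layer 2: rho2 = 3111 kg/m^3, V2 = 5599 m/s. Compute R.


Z1 = 2426 * 3682 = 8932532
Z2 = 3111 * 5599 = 17418489
R = (17418489 - 8932532) / (17418489 + 8932532) = 8485957 / 26351021 = 0.322

0.322


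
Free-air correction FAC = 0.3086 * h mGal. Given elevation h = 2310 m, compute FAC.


FAC = 0.3086 * h
= 0.3086 * 2310
= 712.866 mGal

712.866


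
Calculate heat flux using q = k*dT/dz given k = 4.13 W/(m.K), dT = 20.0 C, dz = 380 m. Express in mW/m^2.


q = k * dT / dz * 1000
= 4.13 * 20.0 / 380 * 1000
= 0.217368 * 1000
= 217.3684 mW/m^2

217.3684


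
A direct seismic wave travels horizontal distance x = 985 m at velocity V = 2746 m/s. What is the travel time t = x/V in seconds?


t = x / V
= 985 / 2746
= 0.3587 s

0.3587


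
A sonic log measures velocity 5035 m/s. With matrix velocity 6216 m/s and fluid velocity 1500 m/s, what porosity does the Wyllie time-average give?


1/V - 1/Vm = 1/5035 - 1/6216 = 3.773e-05
1/Vf - 1/Vm = 1/1500 - 1/6216 = 0.00050579
phi = 3.773e-05 / 0.00050579 = 0.0746

0.0746


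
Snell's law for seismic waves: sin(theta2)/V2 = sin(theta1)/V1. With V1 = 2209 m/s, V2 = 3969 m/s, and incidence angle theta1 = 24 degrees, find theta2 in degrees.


sin(theta1) = sin(24 deg) = 0.406737
sin(theta2) = V2/V1 * sin(theta1) = 3969/2209 * 0.406737 = 0.7308
theta2 = arcsin(0.7308) = 46.9535 degrees

46.9535


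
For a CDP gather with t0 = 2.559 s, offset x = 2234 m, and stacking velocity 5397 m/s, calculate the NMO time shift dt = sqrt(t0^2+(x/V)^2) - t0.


x/Vnmo = 2234/5397 = 0.413934
(x/Vnmo)^2 = 0.171341
t0^2 = 6.548481
sqrt(6.548481 + 0.171341) = 2.592262
dt = 2.592262 - 2.559 = 0.033262

0.033262


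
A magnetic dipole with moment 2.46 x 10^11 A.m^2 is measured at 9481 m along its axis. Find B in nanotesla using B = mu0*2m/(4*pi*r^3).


m = 2.46 x 10^11 = 246000000000 A.m^2
2m = 492000000000 A.m^2
r^3 = 9481^3 = 852241031641
B = (4pi*10^-7) * 492000000000 / (4*pi * 852241031641) * 1e9
= 618265.434226 / 10709576656364.61 * 1e9
= 57.7301 nT

57.7301


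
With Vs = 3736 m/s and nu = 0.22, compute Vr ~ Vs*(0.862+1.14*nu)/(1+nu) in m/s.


Numerator factor = 0.862 + 1.14*0.22 = 1.1128
Denominator = 1 + 0.22 = 1.22
Vr = 3736 * 1.1128 / 1.22 = 3407.72 m/s

3407.72


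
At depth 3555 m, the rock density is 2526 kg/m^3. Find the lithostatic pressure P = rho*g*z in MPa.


P = rho * g * z / 1e6
= 2526 * 9.81 * 3555 / 1e6
= 88093113.3 / 1e6
= 88.0931 MPa

88.0931


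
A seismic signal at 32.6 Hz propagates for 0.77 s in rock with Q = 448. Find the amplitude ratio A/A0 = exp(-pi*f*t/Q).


pi*f*t/Q = pi*32.6*0.77/448 = 0.176027
A/A0 = exp(-0.176027) = 0.838595

0.838595


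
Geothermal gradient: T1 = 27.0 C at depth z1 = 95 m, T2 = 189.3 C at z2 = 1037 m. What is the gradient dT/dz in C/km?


dT = 189.3 - 27.0 = 162.3 C
dz = 1037 - 95 = 942 m
gradient = dT/dz * 1000 = 162.3/942 * 1000 = 172.293 C/km

172.293


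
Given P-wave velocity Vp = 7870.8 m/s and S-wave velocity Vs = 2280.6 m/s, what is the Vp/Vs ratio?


Vp/Vs = 7870.8 / 2280.6
= 3.4512

3.4512


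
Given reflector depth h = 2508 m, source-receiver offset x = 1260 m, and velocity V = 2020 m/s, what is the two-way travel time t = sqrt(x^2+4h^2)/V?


x^2 + 4h^2 = 1260^2 + 4*2508^2 = 1587600 + 25160256 = 26747856
sqrt(26747856) = 5171.8329
t = 5171.8329 / 2020 = 2.5603 s

2.5603


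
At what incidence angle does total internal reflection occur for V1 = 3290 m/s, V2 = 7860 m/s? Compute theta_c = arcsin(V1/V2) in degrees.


V1/V2 = 3290/7860 = 0.418575
theta_c = arcsin(0.418575) = 24.7447 degrees

24.7447


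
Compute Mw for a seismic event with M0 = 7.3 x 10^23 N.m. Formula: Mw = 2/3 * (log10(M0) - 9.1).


log10(M0) = log10(7.3 x 10^23) = 23.8633
Mw = 2/3 * (23.8633 - 9.1)
= 2/3 * 14.7633
= 9.84

9.84


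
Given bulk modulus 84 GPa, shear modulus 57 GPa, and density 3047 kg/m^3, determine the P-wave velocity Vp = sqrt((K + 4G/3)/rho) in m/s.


First compute the effective modulus:
K + 4G/3 = 84e9 + 4*57e9/3 = 160000000000.0 Pa
Then divide by density:
160000000000.0 / 3047 = 52510666.2291 Pa/(kg/m^3)
Take the square root:
Vp = sqrt(52510666.2291) = 7246.42 m/s

7246.42


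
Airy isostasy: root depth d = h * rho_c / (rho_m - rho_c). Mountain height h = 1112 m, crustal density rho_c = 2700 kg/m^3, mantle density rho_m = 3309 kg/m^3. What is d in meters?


rho_m - rho_c = 3309 - 2700 = 609
d = 1112 * 2700 / 609
= 3002400 / 609
= 4930.05 m

4930.05


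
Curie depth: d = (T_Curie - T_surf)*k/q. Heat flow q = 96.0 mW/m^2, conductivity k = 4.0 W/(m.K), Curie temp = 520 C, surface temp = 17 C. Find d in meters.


T_Curie - T_surf = 520 - 17 = 503 C
Convert q to W/m^2: 96.0 mW/m^2 = 0.096 W/m^2
d = 503 * 4.0 / 0.096 = 20958.33 m

20958.33


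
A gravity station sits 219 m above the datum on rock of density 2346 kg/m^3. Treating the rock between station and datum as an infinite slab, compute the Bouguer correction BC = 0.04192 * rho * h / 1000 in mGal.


BC = 0.04192 * rho * h / 1000
= 0.04192 * 2346 * 219 / 1000
= 21.5374 mGal

21.5374


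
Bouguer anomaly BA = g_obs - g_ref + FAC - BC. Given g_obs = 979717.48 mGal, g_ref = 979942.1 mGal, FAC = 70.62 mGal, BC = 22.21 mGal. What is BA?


BA = g_obs - g_ref + FAC - BC
= 979717.48 - 979942.1 + 70.62 - 22.21
= -176.21 mGal

-176.21


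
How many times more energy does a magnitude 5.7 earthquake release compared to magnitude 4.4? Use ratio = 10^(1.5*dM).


M2 - M1 = 5.7 - 4.4 = 1.3
1.5 * 1.3 = 1.95
ratio = 10^1.95 = 89.13

89.13


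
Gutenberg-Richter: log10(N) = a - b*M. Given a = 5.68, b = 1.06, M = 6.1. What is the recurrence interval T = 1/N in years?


log10(N) = 5.68 - 1.06*6.1 = -0.786
N = 10^-0.786 = 0.163682
T = 1/N = 1/0.163682 = 6.1094 years

6.1094


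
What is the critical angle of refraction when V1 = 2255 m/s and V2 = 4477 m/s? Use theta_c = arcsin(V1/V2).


V1/V2 = 2255/4477 = 0.503686
theta_c = arcsin(0.503686) = 30.2441 degrees

30.2441


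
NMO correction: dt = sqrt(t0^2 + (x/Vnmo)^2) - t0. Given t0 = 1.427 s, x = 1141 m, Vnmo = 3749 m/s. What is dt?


x/Vnmo = 1141/3749 = 0.304348
(x/Vnmo)^2 = 0.092628
t0^2 = 2.036329
sqrt(2.036329 + 0.092628) = 1.459094
dt = 1.459094 - 1.427 = 0.032094

0.032094


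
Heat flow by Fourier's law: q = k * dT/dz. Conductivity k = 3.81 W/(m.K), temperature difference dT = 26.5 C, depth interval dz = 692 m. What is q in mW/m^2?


q = k * dT / dz * 1000
= 3.81 * 26.5 / 692 * 1000
= 0.145903 * 1000
= 145.9032 mW/m^2

145.9032


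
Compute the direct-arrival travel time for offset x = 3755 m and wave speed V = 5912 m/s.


t = x / V
= 3755 / 5912
= 0.6351 s

0.6351


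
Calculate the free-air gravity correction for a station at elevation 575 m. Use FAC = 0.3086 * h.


FAC = 0.3086 * h
= 0.3086 * 575
= 177.445 mGal

177.445


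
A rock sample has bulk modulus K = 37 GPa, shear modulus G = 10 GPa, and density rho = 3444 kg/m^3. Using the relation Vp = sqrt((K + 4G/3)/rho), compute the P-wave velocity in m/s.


First compute the effective modulus:
K + 4G/3 = 37e9 + 4*10e9/3 = 50333333333.33 Pa
Then divide by density:
50333333333.33 / 3444 = 14614789.005 Pa/(kg/m^3)
Take the square root:
Vp = sqrt(14614789.005) = 3822.93 m/s

3822.93


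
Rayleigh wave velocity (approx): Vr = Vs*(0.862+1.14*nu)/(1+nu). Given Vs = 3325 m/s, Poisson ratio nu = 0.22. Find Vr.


Numerator factor = 0.862 + 1.14*0.22 = 1.1128
Denominator = 1 + 0.22 = 1.22
Vr = 3325 * 1.1128 / 1.22 = 3032.84 m/s

3032.84


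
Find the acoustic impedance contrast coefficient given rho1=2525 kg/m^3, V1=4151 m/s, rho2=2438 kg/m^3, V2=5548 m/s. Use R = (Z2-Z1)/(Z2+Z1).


Z1 = 2525 * 4151 = 10481275
Z2 = 2438 * 5548 = 13526024
R = (13526024 - 10481275) / (13526024 + 10481275) = 3044749 / 24007299 = 0.1268

0.1268


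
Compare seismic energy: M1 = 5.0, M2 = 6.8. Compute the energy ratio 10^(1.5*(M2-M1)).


M2 - M1 = 6.8 - 5.0 = 1.8
1.5 * 1.8 = 2.7
ratio = 10^2.7 = 501.19

501.19


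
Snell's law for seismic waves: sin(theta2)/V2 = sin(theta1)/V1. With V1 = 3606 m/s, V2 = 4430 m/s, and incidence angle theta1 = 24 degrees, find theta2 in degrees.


sin(theta1) = sin(24 deg) = 0.406737
sin(theta2) = V2/V1 * sin(theta1) = 4430/3606 * 0.406737 = 0.499679
theta2 = arcsin(0.499679) = 29.9788 degrees

29.9788


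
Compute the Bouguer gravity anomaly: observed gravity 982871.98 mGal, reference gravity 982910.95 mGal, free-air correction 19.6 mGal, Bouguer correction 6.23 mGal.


BA = g_obs - g_ref + FAC - BC
= 982871.98 - 982910.95 + 19.6 - 6.23
= -25.6 mGal

-25.6


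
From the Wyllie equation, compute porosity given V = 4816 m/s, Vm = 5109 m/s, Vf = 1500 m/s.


1/V - 1/Vm = 1/4816 - 1/5109 = 1.191e-05
1/Vf - 1/Vm = 1/1500 - 1/5109 = 0.00047093
phi = 1.191e-05 / 0.00047093 = 0.0253

0.0253


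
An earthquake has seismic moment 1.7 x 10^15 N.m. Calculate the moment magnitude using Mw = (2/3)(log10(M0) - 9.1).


log10(M0) = log10(1.7 x 10^15) = 15.2304
Mw = 2/3 * (15.2304 - 9.1)
= 2/3 * 6.1304
= 4.09

4.09


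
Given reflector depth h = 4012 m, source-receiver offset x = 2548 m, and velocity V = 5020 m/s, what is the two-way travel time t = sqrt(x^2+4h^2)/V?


x^2 + 4h^2 = 2548^2 + 4*4012^2 = 6492304 + 64384576 = 70876880
sqrt(70876880) = 8418.8408
t = 8418.8408 / 5020 = 1.6771 s

1.6771


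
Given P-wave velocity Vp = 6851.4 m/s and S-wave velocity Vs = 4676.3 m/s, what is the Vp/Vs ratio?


Vp/Vs = 6851.4 / 4676.3
= 1.4651

1.4651


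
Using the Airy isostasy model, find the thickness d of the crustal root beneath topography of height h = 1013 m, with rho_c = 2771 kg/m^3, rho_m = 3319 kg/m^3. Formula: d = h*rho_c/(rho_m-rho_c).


rho_m - rho_c = 3319 - 2771 = 548
d = 1013 * 2771 / 548
= 2807023 / 548
= 5122.3 m

5122.3


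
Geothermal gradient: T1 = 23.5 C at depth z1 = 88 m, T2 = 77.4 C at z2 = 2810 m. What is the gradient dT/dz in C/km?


dT = 77.4 - 23.5 = 53.9 C
dz = 2810 - 88 = 2722 m
gradient = dT/dz * 1000 = 53.9/2722 * 1000 = 19.8016 C/km

19.8016


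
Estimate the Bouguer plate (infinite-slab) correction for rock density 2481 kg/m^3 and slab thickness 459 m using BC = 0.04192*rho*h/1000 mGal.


BC = 0.04192 * rho * h / 1000
= 0.04192 * 2481 * 459 / 1000
= 47.7376 mGal

47.7376


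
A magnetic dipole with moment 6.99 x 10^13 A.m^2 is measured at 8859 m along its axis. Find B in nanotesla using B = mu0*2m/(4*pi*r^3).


m = 6.99 x 10^13 = 69900000000000 A.m^2
2m = 139800000000000 A.m^2
r^3 = 8859^3 = 695270983779
B = (4pi*10^-7) * 139800000000000 / (4*pi * 695270983779) * 1e9
= 175677861.188741 / 8737032859577.02 * 1e9
= 20107.268 nT

20107.268


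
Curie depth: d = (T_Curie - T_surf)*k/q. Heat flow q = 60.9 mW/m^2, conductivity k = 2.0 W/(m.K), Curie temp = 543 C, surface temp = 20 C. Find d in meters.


T_Curie - T_surf = 543 - 20 = 523 C
Convert q to W/m^2: 60.9 mW/m^2 = 0.0609 W/m^2
d = 523 * 2.0 / 0.0609 = 17175.7 m

17175.7


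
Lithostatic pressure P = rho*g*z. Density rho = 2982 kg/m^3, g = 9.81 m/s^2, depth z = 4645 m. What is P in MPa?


P = rho * g * z / 1e6
= 2982 * 9.81 * 4645 / 1e6
= 135882135.9 / 1e6
= 135.8821 MPa

135.8821


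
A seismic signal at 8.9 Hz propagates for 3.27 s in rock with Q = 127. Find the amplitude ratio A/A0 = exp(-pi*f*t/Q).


pi*f*t/Q = pi*8.9*3.27/127 = 0.719919
A/A0 = exp(-0.719919) = 0.486791

0.486791


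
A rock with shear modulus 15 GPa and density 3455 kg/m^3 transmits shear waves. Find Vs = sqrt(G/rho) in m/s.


Convert G to Pa: G = 15e9 Pa
Compute G/rho = 15e9 / 3455 = 4341534.0087
Vs = sqrt(4341534.0087) = 2083.63 m/s

2083.63


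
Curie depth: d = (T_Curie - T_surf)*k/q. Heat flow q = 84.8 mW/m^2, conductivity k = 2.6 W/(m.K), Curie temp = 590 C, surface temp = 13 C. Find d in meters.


T_Curie - T_surf = 590 - 13 = 577 C
Convert q to W/m^2: 84.8 mW/m^2 = 0.0848 W/m^2
d = 577 * 2.6 / 0.0848 = 17691.04 m

17691.04
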